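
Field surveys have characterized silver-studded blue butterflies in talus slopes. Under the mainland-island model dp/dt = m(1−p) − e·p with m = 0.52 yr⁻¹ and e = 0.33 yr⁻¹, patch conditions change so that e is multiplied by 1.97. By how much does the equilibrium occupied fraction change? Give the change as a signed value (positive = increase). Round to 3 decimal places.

-0.167

Before: p* = 0.52/(0.52+0.33) = 0.6118.
After: m = 0.52, e = 0.6501; p* = 0.52/1.1701 = 0.4444.
Δp* = 0.4444 − 0.6118 = -0.1674.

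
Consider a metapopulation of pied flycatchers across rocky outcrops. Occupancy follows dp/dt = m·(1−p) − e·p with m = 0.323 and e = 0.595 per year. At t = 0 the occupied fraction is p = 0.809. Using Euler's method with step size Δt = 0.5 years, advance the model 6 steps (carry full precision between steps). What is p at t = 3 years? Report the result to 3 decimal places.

Update rule: p ← p + [m·(1−p) − e·p]·Δt with Δt = 0.5.
  1  |  dp/dt·Δt = -0.209831  |  p_1 = 0.599169
  2  |  dp/dt·Δt = -0.113519  |  p_2 = 0.485650
  3  |  dp/dt·Δt = -0.061414  |  p_3 = 0.424237
  4  |  dp/dt·Δt = -0.033225  |  p_4 = 0.391012
  5  |  dp/dt·Δt = -0.017975  |  p_5 = 0.373038
  6  |  dp/dt·Δt = -0.009724  |  p_6 = 0.363313

0.363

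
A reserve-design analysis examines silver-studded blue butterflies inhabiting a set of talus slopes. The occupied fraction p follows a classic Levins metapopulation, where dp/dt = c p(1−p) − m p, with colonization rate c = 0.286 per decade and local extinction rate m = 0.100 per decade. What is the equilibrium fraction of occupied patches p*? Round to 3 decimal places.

Setting dp/dt = 0 and dividing through by p* gives c·(1−p*) = m.
So p* = 1 − m/c = 1 − 0.100/0.286 = 1 − 0.3497 = 0.6503.

0.650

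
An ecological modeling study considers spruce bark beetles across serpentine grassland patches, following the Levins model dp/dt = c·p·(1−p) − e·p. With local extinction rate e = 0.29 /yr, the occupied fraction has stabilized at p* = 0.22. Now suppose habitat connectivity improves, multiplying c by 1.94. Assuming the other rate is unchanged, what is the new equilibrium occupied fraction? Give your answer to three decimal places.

0.598

Balance c(1−p*) = e gives c = e/(1 − 0.22000) = 0.29/0.78000 = 0.37179.
New p* = 1 − e/c = 1 − 0.29000/0.72127 = 0.59793.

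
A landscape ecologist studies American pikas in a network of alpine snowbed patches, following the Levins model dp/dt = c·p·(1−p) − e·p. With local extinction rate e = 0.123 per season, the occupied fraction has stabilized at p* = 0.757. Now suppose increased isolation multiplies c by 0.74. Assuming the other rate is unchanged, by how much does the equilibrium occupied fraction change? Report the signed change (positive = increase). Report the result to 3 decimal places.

-0.085

Balance c(1−p*) = e gives c = e/(1 − 0.75700) = 0.123/0.24300 = 0.50617.
New p* = 1 − e/c = 1 − 0.12300/0.37457 = 0.67162.
Δp* = 0.67162 − 0.75700 = -0.08538.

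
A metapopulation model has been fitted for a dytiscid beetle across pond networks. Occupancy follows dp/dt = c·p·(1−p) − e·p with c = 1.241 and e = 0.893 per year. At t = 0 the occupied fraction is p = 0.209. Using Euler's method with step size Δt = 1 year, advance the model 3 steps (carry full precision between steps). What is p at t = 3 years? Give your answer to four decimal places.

0.2539

Update rule: p ← p + [c·p·(1−p) − e·p]·Δt with Δt = 1.
step 1: Δp = +0.01852, p = 0.22752
step 2: Δp = +0.01494, p = 0.24246
step 3: Δp = +0.01142, p = 0.25388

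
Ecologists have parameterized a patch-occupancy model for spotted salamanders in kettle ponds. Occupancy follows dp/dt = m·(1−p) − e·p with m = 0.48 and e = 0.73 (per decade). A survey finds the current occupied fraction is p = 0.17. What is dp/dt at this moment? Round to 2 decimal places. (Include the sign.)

0.27

Colonization term: m·(1−p) = 0.48×0.8300 = 0.39840.
Extinction term: e·p = 0.12410.
dp/dt = 0.39840 − 0.12410 = 0.27430.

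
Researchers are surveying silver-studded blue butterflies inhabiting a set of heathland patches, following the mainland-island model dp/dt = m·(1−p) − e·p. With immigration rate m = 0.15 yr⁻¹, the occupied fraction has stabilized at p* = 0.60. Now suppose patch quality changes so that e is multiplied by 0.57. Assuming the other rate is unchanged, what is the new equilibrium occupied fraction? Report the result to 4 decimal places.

0.7246

Balance m(1−p*) = e·p* gives e = m(1−p*)/p* = 0.15×0.40000/0.60000 = 0.10000.
New p* = m/(m+e) = 0.15000/(0.15000+0.05700) = 0.72464.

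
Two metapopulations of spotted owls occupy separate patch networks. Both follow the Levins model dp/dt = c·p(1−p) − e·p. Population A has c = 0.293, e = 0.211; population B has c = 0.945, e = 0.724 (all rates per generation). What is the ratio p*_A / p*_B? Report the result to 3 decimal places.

1.197

A: p*_A = 1 − 0.211/0.293 = 0.2799.
B: p*_B = 1 − 0.724/0.945 = 0.2339.
p*_A / p*_B = 0.2799/0.2339 = 1.1967.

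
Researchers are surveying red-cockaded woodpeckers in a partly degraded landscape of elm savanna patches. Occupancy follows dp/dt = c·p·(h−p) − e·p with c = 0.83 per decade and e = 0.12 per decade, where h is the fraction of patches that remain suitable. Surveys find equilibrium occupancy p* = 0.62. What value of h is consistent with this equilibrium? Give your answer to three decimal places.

At equilibrium c(h−p*) = e, so h = p* + e/c.
h = 0.62 + 0.12/0.83 = 0.62 + 0.1446 = 0.7646.

0.765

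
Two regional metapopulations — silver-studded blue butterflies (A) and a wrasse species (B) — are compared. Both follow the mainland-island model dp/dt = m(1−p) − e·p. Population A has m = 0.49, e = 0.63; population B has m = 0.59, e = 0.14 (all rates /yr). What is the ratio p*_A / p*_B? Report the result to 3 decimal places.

0.541

A: p*_A = m/(m+e) = 0.49/1.1200 = 0.4375.
B: p*_B = 0.59/0.7300 = 0.8082.
p*_A / p*_B = 0.4375/0.8082 = 0.5413.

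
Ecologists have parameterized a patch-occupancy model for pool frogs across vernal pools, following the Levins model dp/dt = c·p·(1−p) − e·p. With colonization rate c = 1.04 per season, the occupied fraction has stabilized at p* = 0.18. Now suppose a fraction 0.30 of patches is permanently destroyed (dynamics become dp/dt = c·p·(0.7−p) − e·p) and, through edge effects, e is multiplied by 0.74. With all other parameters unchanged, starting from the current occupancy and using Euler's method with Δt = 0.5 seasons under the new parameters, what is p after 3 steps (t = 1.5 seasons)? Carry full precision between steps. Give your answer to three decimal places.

0.159

Balance c(1−p*) = e gives e = 1.04×(1 − 0.18000) = 0.85280.
Starting from p₀ = 0.18000; update p ← p + (dp/dt)·Δt with the new parameters.
  1  |  dp/dt·Δt = -0.008124  |  p_1 = 0.171876
  2  |  dp/dt·Δt = -0.007032  |  p_2 = 0.164844
  3  |  dp/dt·Δt = -0.006141  |  p_3 = 0.158703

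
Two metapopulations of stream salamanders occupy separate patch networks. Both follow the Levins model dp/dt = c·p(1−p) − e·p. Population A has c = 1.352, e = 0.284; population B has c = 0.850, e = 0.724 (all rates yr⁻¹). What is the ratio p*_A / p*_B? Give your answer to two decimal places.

A: p*_A = 1 − 0.284/1.352 = 0.7899.
B: p*_B = 1 − 0.724/0.850 = 0.1482.
p*_A / p*_B = 0.7899/0.1482 = 5.3290.

5.33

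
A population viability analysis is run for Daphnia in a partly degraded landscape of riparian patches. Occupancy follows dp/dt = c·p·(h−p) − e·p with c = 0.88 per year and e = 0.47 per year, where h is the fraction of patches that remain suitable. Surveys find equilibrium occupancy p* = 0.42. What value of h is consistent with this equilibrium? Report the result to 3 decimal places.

At equilibrium c(h−p*) = e, so h = p* + e/c.
h = 0.42 + 0.47/0.88 = 0.42 + 0.5341 = 0.9541.

0.954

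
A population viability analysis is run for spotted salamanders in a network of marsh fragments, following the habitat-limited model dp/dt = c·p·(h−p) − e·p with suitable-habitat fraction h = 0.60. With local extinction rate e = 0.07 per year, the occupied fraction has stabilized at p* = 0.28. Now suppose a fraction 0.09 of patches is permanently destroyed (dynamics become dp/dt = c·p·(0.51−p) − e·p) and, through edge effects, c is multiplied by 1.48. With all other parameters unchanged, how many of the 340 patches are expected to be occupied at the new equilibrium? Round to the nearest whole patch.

100

Balance c(h−p*) = e gives c = e/(0.6 − 0.28000) = 0.07/0.32000 = 0.21875.
New p* = 0.51 − e/c = 0.51 − 0.07000/0.32375 = 0.29378.
Expected occupied = 340 × 0.29378 = 99.89 ≈ 100.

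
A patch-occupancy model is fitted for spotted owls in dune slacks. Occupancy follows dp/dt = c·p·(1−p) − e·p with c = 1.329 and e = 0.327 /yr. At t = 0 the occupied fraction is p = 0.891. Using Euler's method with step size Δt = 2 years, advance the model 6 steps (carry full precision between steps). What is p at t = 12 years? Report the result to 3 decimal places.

Update rule: p ← p + [c·p·(1−p) − e·p]·Δt with Δt = 2.
p: 0.89100 → 0.56643  (Δp = -0.32457)
p: 0.56643 → 0.84876  (Δp = +0.28233)
p: 0.84876 → 0.63488  (Δp = -0.21388)
p: 0.63488 → 0.83581  (Δp = +0.20094)
p: 0.83581 → 0.65395  (Δp = -0.18187)
p: 0.65395 → 0.82777  (Δp = +0.17383)

0.828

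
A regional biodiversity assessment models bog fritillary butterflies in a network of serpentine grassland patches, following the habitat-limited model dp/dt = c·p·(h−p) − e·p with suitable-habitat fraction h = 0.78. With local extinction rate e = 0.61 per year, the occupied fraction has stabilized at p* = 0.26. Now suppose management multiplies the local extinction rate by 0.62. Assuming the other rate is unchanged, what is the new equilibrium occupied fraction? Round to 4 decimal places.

Balance c(h−p*) = e gives c = e/(0.78 − 0.26000) = 0.61/0.52000 = 1.17308.
New p* = 0.78 − e/c = 0.78 − 0.37820/1.17308 = 0.45760.

0.4576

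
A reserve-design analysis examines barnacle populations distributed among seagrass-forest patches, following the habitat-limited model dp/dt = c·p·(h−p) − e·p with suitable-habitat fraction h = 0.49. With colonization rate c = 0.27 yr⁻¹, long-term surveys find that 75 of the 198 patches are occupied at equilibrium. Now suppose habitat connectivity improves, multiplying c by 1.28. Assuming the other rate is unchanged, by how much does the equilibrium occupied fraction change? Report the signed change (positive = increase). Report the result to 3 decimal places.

Observed p* = 75/198 = 0.37879.
Balance c(h−p*) = e gives e = 0.27×(0.49 − 0.37879) = 0.03003.
New p* = 0.49 − e/c = 0.49 − 0.03003/0.34560 = 0.40311.
Δp* = 0.40311 − 0.37879 = +0.02432.

0.024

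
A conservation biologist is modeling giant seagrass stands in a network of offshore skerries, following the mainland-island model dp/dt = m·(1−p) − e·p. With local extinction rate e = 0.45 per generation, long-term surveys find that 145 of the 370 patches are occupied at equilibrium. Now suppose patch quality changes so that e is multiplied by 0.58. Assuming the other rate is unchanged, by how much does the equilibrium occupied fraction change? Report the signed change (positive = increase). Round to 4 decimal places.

0.1344

Observed p* = 145/370 = 0.39189.
Balance m(1−p*) = e·p* gives m = e·p*/(1−p*) = 0.45×0.39189/0.60811 = 0.29000.
New p* = m/(m+e) = 0.29000/(0.29000+0.26100) = 0.52632.
Δp* = 0.52632 − 0.39189 = +0.13443.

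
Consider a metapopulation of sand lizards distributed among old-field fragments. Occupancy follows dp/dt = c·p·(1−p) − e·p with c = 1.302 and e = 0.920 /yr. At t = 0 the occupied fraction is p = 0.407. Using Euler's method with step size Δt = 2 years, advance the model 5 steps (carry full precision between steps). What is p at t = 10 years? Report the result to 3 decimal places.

0.293

Update rule: p ← p + [c·p·(1−p) − e·p]·Δt with Δt = 2.
  1  |  dp/dt·Δt = -0.120402  |  p_1 = 0.286598
  2  |  dp/dt·Δt = +0.005072  |  p_2 = 0.291670
  3  |  dp/dt·Δt = +0.001310  |  p_3 = 0.292980
  4  |  dp/dt·Δt = +0.000316  |  p_4 = 0.293296
  5  |  dp/dt·Δt = +0.000075  |  p_5 = 0.293372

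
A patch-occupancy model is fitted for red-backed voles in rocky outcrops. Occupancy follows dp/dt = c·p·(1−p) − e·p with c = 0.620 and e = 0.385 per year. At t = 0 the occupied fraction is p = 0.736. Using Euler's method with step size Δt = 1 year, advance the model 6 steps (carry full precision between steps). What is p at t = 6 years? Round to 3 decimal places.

0.412

Update rule: p ← p + [c·p·(1−p) − e·p]·Δt with Δt = 1.
step 1: Δp = -0.16289, p = 0.57311
step 2: Δp = -0.06896, p = 0.50415
step 3: Δp = -0.03911, p = 0.46504
step 4: Δp = -0.02480, p = 0.44024
step 5: Δp = -0.01671, p = 0.42353
step 6: Δp = -0.01169, p = 0.41185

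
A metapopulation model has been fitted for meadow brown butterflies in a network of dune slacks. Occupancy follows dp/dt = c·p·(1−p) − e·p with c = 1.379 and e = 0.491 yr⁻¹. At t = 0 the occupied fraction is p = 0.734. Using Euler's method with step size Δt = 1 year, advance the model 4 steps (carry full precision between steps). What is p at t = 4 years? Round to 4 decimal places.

0.6439

Update rule: p ← p + [c·p·(1−p) − e·p]·Δt with Δt = 1.
p: 0.73400 → 0.64285  (Δp = -0.09115)
p: 0.64285 → 0.64382  (Δp = +0.00097)
p: 0.64382 → 0.64393  (Δp = +0.00011)
p: 0.64393 → 0.64394  (Δp = +0.00001)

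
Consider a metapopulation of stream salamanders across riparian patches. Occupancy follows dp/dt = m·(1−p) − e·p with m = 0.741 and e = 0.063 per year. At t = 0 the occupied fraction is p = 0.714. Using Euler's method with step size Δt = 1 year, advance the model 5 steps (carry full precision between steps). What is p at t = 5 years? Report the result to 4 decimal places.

Update rule: p ← p + [m·(1−p) − e·p]·Δt with Δt = 1.
  1  |  dp/dt·Δt = +0.166944  |  p_1 = 0.880944
  2  |  dp/dt·Δt = +0.032721  |  p_2 = 0.913665
  3  |  dp/dt·Δt = +0.006413  |  p_3 = 0.920078
  4  |  dp/dt·Δt = +0.001257  |  p_4 = 0.921335
  5  |  dp/dt·Δt = +0.000246  |  p_5 = 0.921582

0.9216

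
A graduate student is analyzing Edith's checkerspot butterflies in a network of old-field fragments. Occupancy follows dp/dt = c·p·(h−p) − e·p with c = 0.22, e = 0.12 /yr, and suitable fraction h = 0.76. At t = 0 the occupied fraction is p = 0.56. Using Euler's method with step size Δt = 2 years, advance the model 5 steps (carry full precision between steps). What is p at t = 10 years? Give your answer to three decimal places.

0.332

Update rule: p ← p + [c·p·(h−p) − e·p]·Δt with Δt = 2.
step 1: Δp = -0.08512, p = 0.47488
step 2: Δp = -0.05440, p = 0.42048
step 3: Δp = -0.03810, p = 0.38238
step 4: Δp = -0.02824, p = 0.35414
step 5: Δp = -0.02175, p = 0.33239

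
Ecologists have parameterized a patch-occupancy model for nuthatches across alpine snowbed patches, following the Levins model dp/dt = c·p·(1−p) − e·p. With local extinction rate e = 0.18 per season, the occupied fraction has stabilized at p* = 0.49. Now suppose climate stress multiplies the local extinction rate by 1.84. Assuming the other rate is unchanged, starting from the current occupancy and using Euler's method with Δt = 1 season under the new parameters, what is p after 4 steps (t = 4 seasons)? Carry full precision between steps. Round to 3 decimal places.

0.295

Balance c(1−p*) = e gives c = e/(1 − 0.49000) = 0.18/0.51000 = 0.35294.
Starting from p₀ = 0.49000; update p ← p + (dp/dt)·Δt with the new parameters.
t = 1: p = 0.49000 + (-0.07409) = 0.41591
t = 2: p = 0.41591 + (-0.05201) = 0.36390
t = 3: p = 0.36390 + (-0.03883) = 0.32508
t = 4: p = 0.32508 + (-0.03023) = 0.29485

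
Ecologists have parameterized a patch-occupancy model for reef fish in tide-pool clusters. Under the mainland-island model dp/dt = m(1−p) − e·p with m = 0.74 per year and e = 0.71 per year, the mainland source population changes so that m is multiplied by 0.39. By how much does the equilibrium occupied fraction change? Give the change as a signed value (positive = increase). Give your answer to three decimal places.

Before: p* = 0.74/(0.74+0.71) = 0.5103.
After: m = 0.2886, e = 0.71; p* = 0.2886/0.9986 = 0.2890.
Δp* = 0.2890 − 0.5103 = -0.2213.

-0.221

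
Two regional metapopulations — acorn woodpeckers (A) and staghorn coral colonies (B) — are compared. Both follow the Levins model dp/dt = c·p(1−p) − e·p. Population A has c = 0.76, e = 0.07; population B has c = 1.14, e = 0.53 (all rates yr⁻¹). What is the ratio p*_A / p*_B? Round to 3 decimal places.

1.697

A: p*_A = 1 − 0.07/0.76 = 0.9079.
B: p*_B = 1 − 0.53/1.14 = 0.5351.
p*_A / p*_B = 0.9079/0.5351 = 1.6967.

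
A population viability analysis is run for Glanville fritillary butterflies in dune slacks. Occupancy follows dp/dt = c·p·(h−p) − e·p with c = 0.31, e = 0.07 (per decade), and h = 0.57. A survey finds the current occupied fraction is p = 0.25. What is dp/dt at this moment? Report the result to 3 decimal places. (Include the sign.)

Colonization term: c·p·(h−p) = 0.31×0.25×0.3200 = 0.02480.
Extinction term: e·p = 0.01750.
dp/dt = 0.02480 − 0.01750 = 0.00730.

0.007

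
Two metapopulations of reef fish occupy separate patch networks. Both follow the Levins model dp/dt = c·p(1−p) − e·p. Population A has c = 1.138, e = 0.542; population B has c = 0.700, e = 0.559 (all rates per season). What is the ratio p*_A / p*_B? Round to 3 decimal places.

A: p*_A = 1 − 0.542/1.138 = 0.5237.
B: p*_B = 1 − 0.559/0.700 = 0.2014.
p*_A / p*_B = 0.5237/0.2014 = 2.6001.

2.600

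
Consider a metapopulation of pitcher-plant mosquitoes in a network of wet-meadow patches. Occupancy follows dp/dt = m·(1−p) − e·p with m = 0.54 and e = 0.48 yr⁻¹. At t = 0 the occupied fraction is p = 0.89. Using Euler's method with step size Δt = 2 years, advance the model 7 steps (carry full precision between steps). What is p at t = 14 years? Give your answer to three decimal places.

Update rule: p ← p + [m·(1−p) − e·p]·Δt with Δt = 2.
step 1: Δp = -0.73560, p = 0.15440
step 2: Δp = +0.76502, p = 0.91942
step 3: Δp = -0.79562, p = 0.12380
step 4: Δp = +0.82745, p = 0.95125
step 5: Δp = -0.86055, p = 0.09070
step 6: Δp = +0.89497, p = 0.98567
step 7: Δp = -0.93077, p = 0.05490

0.055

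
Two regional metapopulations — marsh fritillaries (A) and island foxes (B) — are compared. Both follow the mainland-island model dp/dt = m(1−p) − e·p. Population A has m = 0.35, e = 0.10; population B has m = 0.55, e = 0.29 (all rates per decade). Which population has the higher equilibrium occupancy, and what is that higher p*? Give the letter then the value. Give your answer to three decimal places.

A, 0.778

A: p*_A = m/(m+e) = 0.35/0.4500 = 0.7778.
B: p*_B = 0.55/0.8400 = 0.6548.
A is higher at 0.7778.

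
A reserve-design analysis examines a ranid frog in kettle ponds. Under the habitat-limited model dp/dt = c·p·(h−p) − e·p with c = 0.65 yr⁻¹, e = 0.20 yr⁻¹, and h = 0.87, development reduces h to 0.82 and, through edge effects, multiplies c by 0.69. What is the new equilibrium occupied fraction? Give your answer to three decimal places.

Before: p* = h − e/c = 0.87 − 0.20/0.65 = 0.87 − 0.3077 = 0.5623.
After: c = 0.4485, e = 0.2, h = 0.82; p* = 0.82 − 0.2/0.4485 = 0.3741.

0.374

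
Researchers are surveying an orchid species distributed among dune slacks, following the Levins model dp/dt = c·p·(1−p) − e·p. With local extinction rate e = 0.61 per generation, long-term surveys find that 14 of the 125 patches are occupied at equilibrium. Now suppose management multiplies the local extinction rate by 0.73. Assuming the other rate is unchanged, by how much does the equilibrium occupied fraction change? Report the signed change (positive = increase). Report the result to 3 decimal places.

Observed p* = 14/125 = 0.11200.
Balance c(1−p*) = e gives c = e/(1 − 0.11200) = 0.61/0.88800 = 0.68694.
New p* = 1 − e/c = 1 − 0.44530/0.68694 = 0.35176.
Δp* = 0.35176 − 0.11200 = +0.23976.

0.240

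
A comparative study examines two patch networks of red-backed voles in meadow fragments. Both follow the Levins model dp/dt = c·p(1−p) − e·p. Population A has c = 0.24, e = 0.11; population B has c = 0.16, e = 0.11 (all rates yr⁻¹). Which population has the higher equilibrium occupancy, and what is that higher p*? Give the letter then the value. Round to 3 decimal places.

A: p*_A = 1 − 0.11/0.24 = 0.5417.
B: p*_B = 1 − 0.11/0.16 = 0.3125.
A is higher at 0.5417.

A, 0.542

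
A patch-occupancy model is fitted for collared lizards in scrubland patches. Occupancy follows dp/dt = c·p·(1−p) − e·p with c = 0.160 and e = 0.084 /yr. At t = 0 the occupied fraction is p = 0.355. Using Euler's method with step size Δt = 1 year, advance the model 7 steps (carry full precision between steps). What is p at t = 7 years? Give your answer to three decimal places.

Update rule: p ← p + [c·p·(1−p) − e·p]·Δt with Δt = 1.
  1  |  dp/dt·Δt = +0.006816  |  p_1 = 0.361816
  2  |  dp/dt·Δt = +0.006552  |  p_2 = 0.368368
  3  |  dp/dt·Δt = +0.006285  |  p_3 = 0.374653
  4  |  dp/dt·Δt = +0.006015  |  p_4 = 0.380668
  5  |  dp/dt·Δt = +0.005745  |  p_5 = 0.386414
  6  |  dp/dt·Δt = +0.005477  |  p_6 = 0.391891
  7  |  dp/dt·Δt = +0.005211  |  p_7 = 0.397102

0.397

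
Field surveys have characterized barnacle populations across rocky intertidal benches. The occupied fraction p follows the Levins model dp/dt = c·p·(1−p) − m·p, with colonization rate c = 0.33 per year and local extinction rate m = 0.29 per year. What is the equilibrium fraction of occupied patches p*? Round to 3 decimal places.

0.121

Setting dp/dt = 0 and dividing through by p* gives c·(1−p*) = m.
So p* = 1 − m/c = 1 − 0.29/0.33 = 1 − 0.8788 = 0.1212.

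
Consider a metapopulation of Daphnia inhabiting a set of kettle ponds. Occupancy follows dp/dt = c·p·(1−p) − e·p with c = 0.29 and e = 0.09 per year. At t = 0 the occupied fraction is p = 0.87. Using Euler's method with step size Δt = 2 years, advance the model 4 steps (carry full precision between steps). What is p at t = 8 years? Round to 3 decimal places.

0.706

Update rule: p ← p + [c·p·(1−p) − e·p]·Δt with Δt = 2.
p: 0.87000 → 0.77900  (Δp = -0.09100)
p: 0.77900 → 0.73863  (Δp = -0.04037)
p: 0.73863 → 0.71765  (Δp = -0.02098)
p: 0.71765 → 0.70600  (Δp = -0.01165)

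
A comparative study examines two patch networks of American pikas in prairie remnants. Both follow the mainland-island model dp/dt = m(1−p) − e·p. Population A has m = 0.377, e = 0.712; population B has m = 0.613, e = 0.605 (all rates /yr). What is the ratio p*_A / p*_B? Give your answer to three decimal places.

A: p*_A = m/(m+e) = 0.377/1.0890 = 0.3462.
B: p*_B = 0.613/1.2180 = 0.5033.
p*_A / p*_B = 0.3462/0.5033 = 0.6879.

0.688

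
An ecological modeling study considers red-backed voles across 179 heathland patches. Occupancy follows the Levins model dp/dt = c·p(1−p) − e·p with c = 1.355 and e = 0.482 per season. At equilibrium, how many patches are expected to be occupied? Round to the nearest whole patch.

115

p* = 1 − e/c = 1 − 0.482/1.355 = 0.6443.
Expected occupied patches = N × p* = 179 × 0.6443 = 115.33 ≈ 115.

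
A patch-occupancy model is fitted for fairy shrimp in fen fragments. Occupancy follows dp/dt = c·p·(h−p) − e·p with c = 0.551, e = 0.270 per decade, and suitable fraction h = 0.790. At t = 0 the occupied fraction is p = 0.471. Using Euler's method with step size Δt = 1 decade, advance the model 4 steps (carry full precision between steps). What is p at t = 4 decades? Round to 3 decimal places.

0.360

Update rule: p ← p + [c·p·(h−p) − e·p]·Δt with Δt = 1.
step 1: Δp = -0.04438, p = 0.42662
step 2: Δp = -0.02977, p = 0.39685
step 3: Δp = -0.02118, p = 0.37567
step 4: Δp = -0.01567, p = 0.36000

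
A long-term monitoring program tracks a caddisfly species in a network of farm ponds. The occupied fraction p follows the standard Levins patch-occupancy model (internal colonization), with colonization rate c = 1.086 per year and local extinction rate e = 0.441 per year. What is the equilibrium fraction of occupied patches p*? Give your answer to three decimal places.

0.594

At equilibrium, colonization balances extinction: c·p*·(1−p*) = e·p*.
So p* = 1 − e/c = 1 − 0.441/1.086 = 1 − 0.4061 = 0.5939.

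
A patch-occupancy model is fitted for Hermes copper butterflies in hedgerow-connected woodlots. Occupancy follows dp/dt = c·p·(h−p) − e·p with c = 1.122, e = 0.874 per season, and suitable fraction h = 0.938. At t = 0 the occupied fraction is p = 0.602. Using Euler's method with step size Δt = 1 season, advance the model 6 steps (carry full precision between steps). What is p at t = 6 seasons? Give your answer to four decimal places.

0.1891

Update rule: p ← p + [c·p·(h−p) − e·p]·Δt with Δt = 1.
step 1: Δp = -0.29920, p = 0.30280
step 2: Δp = -0.04884, p = 0.25396
step 3: Δp = -0.02705, p = 0.22691
step 4: Δp = -0.01728, p = 0.20963
step 5: Δp = -0.01190, p = 0.19773
step 6: Δp = -0.00858, p = 0.18914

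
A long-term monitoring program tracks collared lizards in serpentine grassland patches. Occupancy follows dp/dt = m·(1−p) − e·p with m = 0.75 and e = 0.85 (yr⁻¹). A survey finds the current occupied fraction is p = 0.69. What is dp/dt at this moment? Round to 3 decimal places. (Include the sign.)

-0.354

Colonization term: m·(1−p) = 0.75×0.3100 = 0.23250.
Extinction term: e·p = 0.58650.
dp/dt = 0.23250 − 0.58650 = -0.35400.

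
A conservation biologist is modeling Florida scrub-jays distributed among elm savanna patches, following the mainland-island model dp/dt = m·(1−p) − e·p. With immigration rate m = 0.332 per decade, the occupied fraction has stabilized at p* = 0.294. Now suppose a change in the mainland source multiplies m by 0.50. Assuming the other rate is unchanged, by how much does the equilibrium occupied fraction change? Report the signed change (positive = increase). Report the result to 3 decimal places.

Balance m(1−p*) = e·p* gives e = m(1−p*)/p* = 0.332×0.70600/0.29400 = 0.79725.
New p* = m/(m+e) = 0.16600/(0.16600+0.79725) = 0.17233.
Δp* = 0.17233 − 0.29400 = -0.12167.

-0.122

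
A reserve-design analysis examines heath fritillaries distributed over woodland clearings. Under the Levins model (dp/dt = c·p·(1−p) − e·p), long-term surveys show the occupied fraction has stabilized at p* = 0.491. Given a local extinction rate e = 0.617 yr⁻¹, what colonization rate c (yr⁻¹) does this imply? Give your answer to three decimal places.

At equilibrium c(1−p*) = e, so c = e/(1−p*).
c = 0.617/(1 − 0.491) = 0.617/0.5090 = 1.2122.

1.212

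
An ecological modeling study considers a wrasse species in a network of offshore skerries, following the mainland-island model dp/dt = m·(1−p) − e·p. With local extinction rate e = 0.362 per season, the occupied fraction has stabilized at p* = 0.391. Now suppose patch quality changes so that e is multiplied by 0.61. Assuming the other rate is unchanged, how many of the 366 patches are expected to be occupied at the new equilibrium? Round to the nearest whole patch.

188

Balance m(1−p*) = e·p* gives m = e·p*/(1−p*) = 0.362×0.39100/0.60900 = 0.23242.
New p* = m/(m+e) = 0.23242/(0.23242+0.22082) = 0.51280.
Expected occupied = 366 × 0.51280 = 187.68 ≈ 188.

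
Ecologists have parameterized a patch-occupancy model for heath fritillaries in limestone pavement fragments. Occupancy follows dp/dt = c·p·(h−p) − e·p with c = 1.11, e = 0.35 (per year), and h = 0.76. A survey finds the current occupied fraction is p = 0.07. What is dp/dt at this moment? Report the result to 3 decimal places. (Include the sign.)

0.029

Colonization term: c·p·(h−p) = 1.11×0.07×0.6900 = 0.05361.
Extinction term: e·p = 0.02450.
dp/dt = 0.05361 − 0.02450 = 0.02911.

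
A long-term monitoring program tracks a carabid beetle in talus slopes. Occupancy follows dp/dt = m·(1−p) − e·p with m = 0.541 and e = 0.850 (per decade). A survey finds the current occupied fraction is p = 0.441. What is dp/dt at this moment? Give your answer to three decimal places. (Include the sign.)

Colonization term: m·(1−p) = 0.541×0.5590 = 0.30242.
Extinction term: e·p = 0.37485.
dp/dt = 0.30242 − 0.37485 = -0.07243.

-0.072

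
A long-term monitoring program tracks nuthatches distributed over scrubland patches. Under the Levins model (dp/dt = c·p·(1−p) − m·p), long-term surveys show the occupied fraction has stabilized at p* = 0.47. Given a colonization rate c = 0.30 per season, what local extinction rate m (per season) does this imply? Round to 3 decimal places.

0.159

At equilibrium c(1−p*) = m.
m = 0.30 × (1 − 0.47) = 0.30 × 0.5300 = 0.1590.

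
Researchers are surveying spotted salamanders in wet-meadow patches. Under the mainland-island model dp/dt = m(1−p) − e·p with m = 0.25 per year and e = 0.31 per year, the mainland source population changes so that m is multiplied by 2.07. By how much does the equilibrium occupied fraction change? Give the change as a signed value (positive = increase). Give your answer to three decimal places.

0.179

Before: p* = 0.25/(0.25+0.31) = 0.4464.
After: m = 0.5175, e = 0.31; p* = 0.5175/0.8275 = 0.6254.
Δp* = 0.6254 − 0.4464 = +0.1789.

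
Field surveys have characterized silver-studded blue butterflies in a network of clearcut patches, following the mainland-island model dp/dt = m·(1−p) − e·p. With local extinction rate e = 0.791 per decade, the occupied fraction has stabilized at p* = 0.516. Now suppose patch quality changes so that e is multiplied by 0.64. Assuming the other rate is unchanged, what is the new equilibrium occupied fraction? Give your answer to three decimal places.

0.625

Balance m(1−p*) = e·p* gives m = e·p*/(1−p*) = 0.791×0.51600/0.48400 = 0.84330.
New p* = m/(m+e) = 0.84330/(0.84330+0.50624) = 0.62488.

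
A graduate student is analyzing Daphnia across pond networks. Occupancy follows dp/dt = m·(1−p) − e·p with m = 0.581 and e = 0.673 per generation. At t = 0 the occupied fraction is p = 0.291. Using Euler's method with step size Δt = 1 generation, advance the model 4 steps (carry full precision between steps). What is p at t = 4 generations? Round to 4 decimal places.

Update rule: p ← p + [m·(1−p) − e·p]·Δt with Δt = 1.
p: 0.29100 → 0.50709  (Δp = +0.21609)
p: 0.50709 → 0.45220  (Δp = -0.05489)
p: 0.45220 → 0.46614  (Δp = +0.01394)
p: 0.46614 → 0.46260  (Δp = -0.00354)

0.4626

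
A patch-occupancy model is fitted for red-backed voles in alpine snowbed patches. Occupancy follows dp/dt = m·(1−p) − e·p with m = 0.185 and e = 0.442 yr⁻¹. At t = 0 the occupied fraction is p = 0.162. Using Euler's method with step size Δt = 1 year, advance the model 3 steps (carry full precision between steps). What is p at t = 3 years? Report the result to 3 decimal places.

Update rule: p ← p + [m·(1−p) − e·p]·Δt with Δt = 1.
  1  |  dp/dt·Δt = +0.083426  |  p_1 = 0.245426
  2  |  dp/dt·Δt = +0.031118  |  p_2 = 0.276544
  3  |  dp/dt·Δt = +0.011607  |  p_3 = 0.288151

0.288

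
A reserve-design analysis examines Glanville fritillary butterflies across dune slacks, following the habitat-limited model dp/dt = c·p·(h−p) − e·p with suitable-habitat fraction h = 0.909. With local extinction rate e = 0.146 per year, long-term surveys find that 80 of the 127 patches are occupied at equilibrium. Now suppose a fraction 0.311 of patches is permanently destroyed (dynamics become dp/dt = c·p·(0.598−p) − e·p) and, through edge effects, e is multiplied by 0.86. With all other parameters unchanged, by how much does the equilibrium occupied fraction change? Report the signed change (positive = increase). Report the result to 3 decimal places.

-0.272

Observed p* = 80/127 = 0.62992.
Balance c(h−p*) = e gives c = e/(0.909 − 0.62992) = 0.146/0.27908 = 0.52315.
New p* = 0.598 − e/c = 0.598 − 0.12556/0.52315 = 0.35799.
Δp* = 0.35799 − 0.62992 = -0.27193.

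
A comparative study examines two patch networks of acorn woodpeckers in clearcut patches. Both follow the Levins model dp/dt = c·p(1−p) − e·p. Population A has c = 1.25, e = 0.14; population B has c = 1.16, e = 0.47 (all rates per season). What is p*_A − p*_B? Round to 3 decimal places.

A: p*_A = 1 − 0.14/1.25 = 0.8880.
B: p*_B = 1 − 0.47/1.16 = 0.5948.
p*_A − p*_B = 0.8880 − 0.5948 = 0.2932.

0.293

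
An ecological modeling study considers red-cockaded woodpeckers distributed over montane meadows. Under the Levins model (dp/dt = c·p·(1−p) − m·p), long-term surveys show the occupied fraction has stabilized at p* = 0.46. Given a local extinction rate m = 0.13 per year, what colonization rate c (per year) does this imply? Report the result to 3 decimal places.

At equilibrium c(1−p*) = m, so c = m/(1−p*).
c = 0.13/(1 − 0.46) = 0.13/0.5400 = 0.2407.

0.241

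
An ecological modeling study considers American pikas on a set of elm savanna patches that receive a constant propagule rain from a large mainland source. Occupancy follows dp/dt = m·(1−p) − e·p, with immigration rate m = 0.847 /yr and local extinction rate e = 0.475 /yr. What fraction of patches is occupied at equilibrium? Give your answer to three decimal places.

0.641

Setting dp/dt = 0: m − m·p* = e·p*, so m = (m+e)·p*.
p* = m/(m+e) = 0.847/(0.847+0.475) = 0.847/1.3220 = 0.6407.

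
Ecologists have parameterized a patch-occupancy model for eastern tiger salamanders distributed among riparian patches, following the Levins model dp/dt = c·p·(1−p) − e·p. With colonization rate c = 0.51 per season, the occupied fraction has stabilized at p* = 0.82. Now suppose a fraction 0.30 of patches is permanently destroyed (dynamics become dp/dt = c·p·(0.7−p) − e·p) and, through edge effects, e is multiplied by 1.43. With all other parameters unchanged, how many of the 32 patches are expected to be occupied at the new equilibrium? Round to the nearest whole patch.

Balance c(1−p*) = e gives e = 0.51×(1 − 0.82000) = 0.09180.
New p* = 0.7 − e/c = 0.7 − 0.13127/0.51000 = 0.44261.
Expected occupied = 32 × 0.44261 = 14.16 ≈ 14.

14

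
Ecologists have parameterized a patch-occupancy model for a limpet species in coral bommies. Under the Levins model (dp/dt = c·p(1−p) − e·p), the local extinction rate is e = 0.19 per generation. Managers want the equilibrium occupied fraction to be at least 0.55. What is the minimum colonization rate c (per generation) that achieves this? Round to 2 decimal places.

p* = 1 − e/c ≥ 0.55 requires e/c ≤ 0.4500, i.e. c ≥ e/0.4500.
c_min = 0.19/0.4500 = 0.4222.

0.42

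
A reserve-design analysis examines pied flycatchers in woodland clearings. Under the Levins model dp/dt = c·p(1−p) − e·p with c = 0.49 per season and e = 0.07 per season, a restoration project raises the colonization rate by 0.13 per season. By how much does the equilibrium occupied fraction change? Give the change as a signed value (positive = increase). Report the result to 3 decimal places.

0.030

Before: p* = 1 − 0.07/0.49 = 0.8571.
After the change, c = 0.62, e = 0.07, so p* = 1 − 0.07/0.62 = 0.8871.
Δp* = 0.8871 − 0.8571 = +0.0300.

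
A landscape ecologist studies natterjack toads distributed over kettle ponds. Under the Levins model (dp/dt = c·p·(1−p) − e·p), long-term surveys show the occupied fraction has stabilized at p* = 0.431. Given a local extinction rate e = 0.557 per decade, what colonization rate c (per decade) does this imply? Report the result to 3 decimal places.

At equilibrium c(1−p*) = e, so c = e/(1−p*).
c = 0.557/(1 − 0.431) = 0.557/0.5690 = 0.9789.

0.979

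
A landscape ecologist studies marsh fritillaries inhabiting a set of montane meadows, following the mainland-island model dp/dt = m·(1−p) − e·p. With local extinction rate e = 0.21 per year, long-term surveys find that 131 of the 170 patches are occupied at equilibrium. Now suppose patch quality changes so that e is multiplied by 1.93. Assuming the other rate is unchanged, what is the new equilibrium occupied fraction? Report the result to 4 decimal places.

0.6351

Observed p* = 131/170 = 0.77059.
Balance m(1−p*) = e·p* gives m = e·p*/(1−p*) = 0.21×0.77059/0.22941 = 0.70539.
New p* = m/(m+e) = 0.70539/(0.70539+0.40530) = 0.63509.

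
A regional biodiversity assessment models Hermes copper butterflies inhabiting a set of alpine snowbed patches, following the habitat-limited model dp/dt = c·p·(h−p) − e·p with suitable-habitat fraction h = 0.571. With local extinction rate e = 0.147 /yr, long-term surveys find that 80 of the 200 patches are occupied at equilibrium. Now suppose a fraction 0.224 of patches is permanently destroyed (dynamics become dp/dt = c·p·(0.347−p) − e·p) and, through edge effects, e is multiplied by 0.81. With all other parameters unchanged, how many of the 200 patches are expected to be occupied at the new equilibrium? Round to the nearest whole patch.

42

Observed p* = 80/200 = 0.40000.
Balance c(h−p*) = e gives c = e/(0.571 − 0.40000) = 0.147/0.17100 = 0.85965.
New p* = 0.347 − e/c = 0.347 − 0.11907/0.85965 = 0.20849.
Expected occupied = 200 × 0.20849 = 41.70 ≈ 42.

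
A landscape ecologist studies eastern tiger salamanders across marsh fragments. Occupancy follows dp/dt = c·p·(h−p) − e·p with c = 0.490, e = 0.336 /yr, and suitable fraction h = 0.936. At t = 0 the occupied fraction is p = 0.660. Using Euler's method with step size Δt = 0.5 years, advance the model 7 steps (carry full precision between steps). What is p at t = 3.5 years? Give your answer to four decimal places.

0.4075

Update rule: p ← p + [c·p·(h−p) − e·p]·Δt with Δt = 0.5.
step 1: Δp = -0.06625, p = 0.59375
step 2: Δp = -0.04996, p = 0.54379
step 3: Δp = -0.03910, p = 0.50468
step 4: Δp = -0.03146, p = 0.47323
step 5: Δp = -0.02585, p = 0.44738
step 6: Δp = -0.02160, p = 0.42578
step 7: Δp = -0.01831, p = 0.40747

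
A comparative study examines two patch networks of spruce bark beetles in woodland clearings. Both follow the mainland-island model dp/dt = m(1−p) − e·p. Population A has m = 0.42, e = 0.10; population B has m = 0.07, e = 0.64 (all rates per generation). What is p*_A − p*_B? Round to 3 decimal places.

A: p*_A = m/(m+e) = 0.42/0.5200 = 0.8077.
B: p*_B = 0.07/0.7100 = 0.0986.
p*_A − p*_B = 0.8077 − 0.0986 = 0.7091.

0.709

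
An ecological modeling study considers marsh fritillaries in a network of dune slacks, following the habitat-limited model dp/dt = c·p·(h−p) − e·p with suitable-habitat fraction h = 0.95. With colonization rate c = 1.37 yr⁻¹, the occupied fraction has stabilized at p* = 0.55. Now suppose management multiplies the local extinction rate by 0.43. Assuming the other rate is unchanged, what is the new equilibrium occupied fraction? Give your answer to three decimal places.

0.778

Balance c(h−p*) = e gives e = 1.37×(0.95 − 0.55000) = 0.54800.
New p* = 0.95 − e/c = 0.95 − 0.23564/1.37000 = 0.77800.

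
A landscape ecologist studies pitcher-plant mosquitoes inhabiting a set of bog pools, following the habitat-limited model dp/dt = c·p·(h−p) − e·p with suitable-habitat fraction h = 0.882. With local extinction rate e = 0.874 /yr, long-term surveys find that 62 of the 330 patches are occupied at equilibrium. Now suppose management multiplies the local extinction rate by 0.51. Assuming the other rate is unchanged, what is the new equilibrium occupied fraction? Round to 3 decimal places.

Observed p* = 62/330 = 0.18788.
Balance c(h−p*) = e gives c = e/(0.882 − 0.18788) = 0.874/0.69412 = 1.25915.
New p* = 0.882 − e/c = 0.882 − 0.44574/1.25915 = 0.52800.

0.528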